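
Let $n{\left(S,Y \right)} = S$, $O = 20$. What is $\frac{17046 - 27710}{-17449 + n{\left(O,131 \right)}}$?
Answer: $\frac{10664}{17429} \approx 0.61185$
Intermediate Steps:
$\frac{17046 - 27710}{-17449 + n{\left(O,131 \right)}} = \frac{17046 - 27710}{-17449 + 20} = - \frac{10664}{-17429} = \left(-10664\right) \left(- \frac{1}{17429}\right) = \frac{10664}{17429}$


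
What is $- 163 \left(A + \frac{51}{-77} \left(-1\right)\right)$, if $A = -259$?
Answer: $\frac{3242396}{77} \approx 42109.0$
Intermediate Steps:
$- 163 \left(A + \frac{51}{-77} \left(-1\right)\right) = - 163 \left(-259 + \frac{51}{-77} \left(-1\right)\right) = - 163 \left(-259 + 51 \left(- \frac{1}{77}\right) \left(-1\right)\right) = - 163 \left(-259 - - \frac{51}{77}\right) = - 163 \left(-259 + \frac{51}{77}\right) = \left(-163\right) \left(- \frac{19892}{77}\right) = \frac{3242396}{77}$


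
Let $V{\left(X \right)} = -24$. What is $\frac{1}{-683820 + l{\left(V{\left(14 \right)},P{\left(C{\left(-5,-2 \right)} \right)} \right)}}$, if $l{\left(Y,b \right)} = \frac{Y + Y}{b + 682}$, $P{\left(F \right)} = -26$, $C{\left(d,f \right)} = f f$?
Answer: $- \frac{41}{28036623} \approx -1.4624 \cdot 10^{-6}$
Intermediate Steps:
$C{\left(d,f \right)} = f^{2}$
$l{\left(Y,b \right)} = \frac{2 Y}{682 + b}$
$\frac{1}{-683820 + l{\left(V{\left(14 \right)},P{\left(C{\left(-5,-2 \right)} \right)} \right)}} = \frac{1}{-683820 + 2 \left(-24\right) \frac{1}{682 - 26}} = \frac{1}{-683820 + 2 \left(-24\right) \frac{1}{656}} = \frac{1}{-683820 - \frac{3}{41}} = \frac{1}{- \frac{28036623}{41}} = - \frac{41}{28036623}$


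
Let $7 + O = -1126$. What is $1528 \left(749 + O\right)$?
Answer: $-586752$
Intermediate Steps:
$O = -1133$ ($O = -7 - 1126 = -1133$)
$1528 \left(749 + O\right) = 1528 \left(749 - 1133\right) = 1528 \left(-384\right) = -586752$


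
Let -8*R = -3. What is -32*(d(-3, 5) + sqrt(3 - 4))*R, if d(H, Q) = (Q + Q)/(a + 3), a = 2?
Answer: -24 - 12*I ≈ -24.0 - 12.0*I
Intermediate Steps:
d(H, Q) = 2*Q/5 (d(H, Q) = (Q + Q)/(2 + 3) = (2*Q)/5 = (2*Q)*(1/5) = 2*Q/5)
R = 3/8 (R = -1/8*(-3) = 3/8 ≈ 0.37500)
-32*(d(-3, 5) + sqrt(3 - 4))*R = -32*((2/5)*5 + sqrt(3 - 4))*3/8 = -32*(2 + sqrt(-1))*3/8 = -32*(2 + I)*3/8 = -32*(3/4 + 3*I/8) = -24 - 12*I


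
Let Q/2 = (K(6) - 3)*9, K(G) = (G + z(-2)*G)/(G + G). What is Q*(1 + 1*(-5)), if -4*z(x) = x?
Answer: 162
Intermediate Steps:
z(x) = -x/4
K(G) = ¾ (K(G) = (G + (-¼*(-2))*G)/(G + G) = (G + G/2)/((2*G)) = (3*G/2)*(1/(2*G)) = ¾)
Q = -81/2 (Q = 2*((¾ - 3)*9) = 2*(-9/4*9) = 2*(-81/4) = -81/2 ≈ -40.500)
Q*(1 + 1*(-5)) = -81*(1 + 1*(-5))/2 = -81*(1 - 5)/2 = -81/2*(-4) = 162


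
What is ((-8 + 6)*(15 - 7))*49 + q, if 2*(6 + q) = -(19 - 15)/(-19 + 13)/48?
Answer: -113759/144 ≈ -789.99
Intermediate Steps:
q = -863/144 (q = -6 + (-(19 - 15)/(-19 + 13)/48)/2 = -6 + (-4/(-6)/48)/2 = -6 + (-4*(-1/6)/48)/2 = -6 + (-(-2)/(3*48))/2 = -6 + (-1*(-1/72))/2 = -6 + (1/2)*(1/72) = -6 + 1/144 = -863/144 ≈ -5.9931)
((-8 + 6)*(15 - 7))*49 + q = ((-8 + 6)*(15 - 7))*49 - 863/144 = -2*8*49 - 863/144 = -16*49 - 863/144 = -784 - 863/144 = -113759/144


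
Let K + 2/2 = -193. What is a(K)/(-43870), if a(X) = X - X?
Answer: 0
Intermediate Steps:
K = -194 (K = -1 - 193 = -194)
a(X) = 0
a(K)/(-43870) = 0/(-43870) = 0*(-1/43870) = 0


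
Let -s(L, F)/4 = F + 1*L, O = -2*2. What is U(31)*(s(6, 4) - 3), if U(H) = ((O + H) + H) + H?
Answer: -3827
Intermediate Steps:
O = -4
s(L, F) = -4*F - 4*L (s(L, F) = -4*(F + 1*L) = -4*(F + L) = -4*F - 4*L)
U(H) = -4 + 3*H (U(H) = ((-4 + H) + H) + H = (-4 + 2*H) + H = -4 + 3*H)
U(31)*(s(6, 4) - 3) = (-4 + 3*31)*((-4*4 - 4*6) - 3) = (-4 + 93)*((-16 - 24) - 3) = 89*(-40 - 3) = 89*(-43) = -3827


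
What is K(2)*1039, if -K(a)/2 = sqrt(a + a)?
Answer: -4156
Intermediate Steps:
K(a) = -2*sqrt(2)*sqrt(a) (K(a) = -2*sqrt(a + a) = -2*sqrt(2)*sqrt(a))
K(2)*1039 = -2*sqrt(2)*sqrt(2)*1039 = -4*1039 = -4156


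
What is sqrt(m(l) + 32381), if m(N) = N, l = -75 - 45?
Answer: sqrt(32261) ≈ 179.61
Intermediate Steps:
l = -120
sqrt(m(l) + 32381) = sqrt(-120 + 32381) = sqrt(32261)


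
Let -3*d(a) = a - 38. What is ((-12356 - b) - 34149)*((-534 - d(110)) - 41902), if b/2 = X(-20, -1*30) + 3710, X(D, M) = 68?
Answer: 2292835132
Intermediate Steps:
d(a) = 38/3 - a/3 (d(a) = -(a - 38)/3 = -(-38 + a)/3 = 38/3 - a/3)
b = 7556 (b = 2*(68 + 3710) = 2*3778 = 7556)
((-12356 - b) - 34149)*((-534 - d(110)) - 41902) = ((-12356 - 1*7556) - 34149)*((-534 - (38/3 - ⅓*110)) - 41902) = ((-12356 - 7556) - 34149)*((-534 - (38/3 - 110/3)) - 41902) = (-19912 - 34149)*((-534 - 1*(-24)) - 41902) = -54061*((-534 + 24) - 41902) = -54061*(-510 - 41902) = -54061*(-42412) = 2292835132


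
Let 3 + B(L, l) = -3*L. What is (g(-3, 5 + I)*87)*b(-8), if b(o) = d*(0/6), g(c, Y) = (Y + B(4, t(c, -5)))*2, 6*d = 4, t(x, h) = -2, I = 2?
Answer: 0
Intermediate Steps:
B(L, l) = -3 - 3*L
d = 2/3 (d = (1/6)*4 = 2/3 ≈ 0.66667)
g(c, Y) = -30 + 2*Y (g(c, Y) = (Y + (-3 - 3*4))*2 = (Y + (-3 - 12))*2 = (Y - 15)*2 = (-15 + Y)*2 = -30 + 2*Y)
b(o) = 0 (b(o) = 2*(0/6)/3 = 2*(0*(1/6))/3 = (2/3)*0 = 0)
(g(-3, 5 + I)*87)*b(-8) = ((-30 + 2*(5 + 2))*87)*0 = ((-30 + 2*7)*87)*0 = ((-30 + 14)*87)*0 = -16*87*0 = -1392*0 = 0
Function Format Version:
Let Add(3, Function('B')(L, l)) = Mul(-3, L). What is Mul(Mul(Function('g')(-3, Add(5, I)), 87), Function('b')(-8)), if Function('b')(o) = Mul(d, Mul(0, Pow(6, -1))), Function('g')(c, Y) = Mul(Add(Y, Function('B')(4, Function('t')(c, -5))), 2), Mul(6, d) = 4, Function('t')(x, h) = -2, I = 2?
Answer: 0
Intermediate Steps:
Function('B')(L, l) = Add(-3, Mul(-3, L))
d = Rational(2, 3) (d = Mul(Rational(1, 6), 4) = Rational(2, 3) ≈ 0.66667)
Function('g')(c, Y) = Add(-30, Mul(2, Y)) (Function('g')(c, Y) = Mul(Add(Y, Add(-3, Mul(-3, 4))), 2) = Mul(Add(Y, Add(-3, -12)), 2) = Mul(Add(Y, -15), 2) = Mul(Add(-15, Y), 2) = Add(-30, Mul(2, Y)))
Function('b')(o) = 0 (Function('b')(o) = Mul(Rational(2, 3), Mul(0, Pow(6, -1))) = Mul(Rational(2, 3), Mul(0, Rational(1, 6))) = Mul(Rational(2, 3), 0) = 0)
Mul(Mul(Function('g')(-3, Add(5, I)), 87), Function('b')(-8)) = Mul(Mul(Add(-30, Mul(2, Add(5, 2))), 87), 0) = Mul(Mul(Add(-30, Mul(2, 7)), 87), 0) = Mul(Mul(Add(-30, 14), 87), 0) = Mul(Mul(-16, 87), 0) = Mul(-1392, 0) = 0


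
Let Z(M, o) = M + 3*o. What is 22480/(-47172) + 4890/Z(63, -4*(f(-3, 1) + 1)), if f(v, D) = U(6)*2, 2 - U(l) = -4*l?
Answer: -20296010/2252463 ≈ -9.0106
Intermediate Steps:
U(l) = 2 + 4*l (U(l) = 2 - (-4)*l = 2 + 4*l)
f(v, D) = 52 (f(v, D) = (2 + 4*6)*2 = (2 + 24)*2 = 26*2 = 52)
22480/(-47172) + 4890/Z(63, -4*(f(-3, 1) + 1)) = 22480/(-47172) + 4890/(63 + 3*(-4*(52 + 1))) = 22480*(-1/47172) + 4890/(63 + 3*(-4*53)) = -5620/11793 + 4890/(63 + 3*(-212)) = -5620/11793 + 4890/(63 - 636) = -5620/11793 + 4890/(-573) = -5620/11793 + 4890*(-1/573) = -5620/11793 - 1630/191 = -20296010/2252463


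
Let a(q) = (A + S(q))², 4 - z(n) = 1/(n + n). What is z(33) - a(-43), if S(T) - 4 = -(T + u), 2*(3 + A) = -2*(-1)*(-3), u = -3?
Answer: -127513/66 ≈ -1932.0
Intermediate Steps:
z(n) = 4 - 1/(2*n) (z(n) = 4 - 1/(n + n) = 4 - 1/(2*n))
A = -6 (A = -3 + (-2*(-1)*(-3))/2 = -3 + (2*(-3))/2 = -3 + (½)*(-6) = -3 - 3 = -6)
S(T) = 7 - T (S(T) = 4 - (T - 3) = 4 - (-3 + T) = 4 + (3 - T) = 7 - T)
a(q) = (1 - q)² (a(q) = (-6 + (7 - q))² = (1 - q)²)
z(33) - a(-43) = (4 - ½/33) - (-1 - 43)² = (4 - ½*1/33) - 1*(-44)² = (4 - 1/66) - 1*1936 = 263/66 - 1936 = -127513/66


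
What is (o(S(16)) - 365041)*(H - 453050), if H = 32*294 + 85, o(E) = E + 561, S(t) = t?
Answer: 161660558448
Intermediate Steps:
o(E) = 561 + E
H = 9493 (H = 9408 + 85 = 9493)
(o(S(16)) - 365041)*(H - 453050) = ((561 + 16) - 365041)*(9493 - 453050) = (577 - 365041)*(-443557) = -364464*(-443557) = 161660558448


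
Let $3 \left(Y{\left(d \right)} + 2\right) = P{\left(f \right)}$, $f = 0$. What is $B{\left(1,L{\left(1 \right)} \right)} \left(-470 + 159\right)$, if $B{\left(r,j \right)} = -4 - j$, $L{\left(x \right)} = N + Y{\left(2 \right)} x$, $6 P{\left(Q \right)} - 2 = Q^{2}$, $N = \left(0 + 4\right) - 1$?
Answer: $\frac{14306}{9} \approx 1589.6$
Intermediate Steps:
$N = 3$ ($N = 4 - 1 = 3$)
$P{\left(Q \right)} = \frac{1}{3} + \frac{Q^{2}}{6}$
$Y{\left(d \right)} = - \frac{17}{9}$ ($Y{\left(d \right)} = -2 + \frac{\frac{1}{3} + \frac{0^{2}}{6}}{3} = -2 + \frac{\frac{1}{3} + \frac{1}{6} \cdot 0}{3} = -2 + \frac{\frac{1}{3} + 0}{3} = -2 + \frac{1}{3} \cdot \frac{1}{3} = -2 + \frac{1}{9} = - \frac{17}{9}$)
$L{\left(x \right)} = 3 - \frac{17 x}{9}$
$B{\left(1,L{\left(1 \right)} \right)} \left(-470 + 159\right) = \left(-4 - \left(3 - \frac{17}{9}\right)\right) \left(-470 + 159\right) = \left(-4 - \left(3 - \frac{17}{9}\right)\right) \left(-311\right) = \left(-4 - \frac{10}{9}\right) \left(-311\right) = \left(- \frac{46}{9}\right) \left(-311\right) = \frac{14306}{9}$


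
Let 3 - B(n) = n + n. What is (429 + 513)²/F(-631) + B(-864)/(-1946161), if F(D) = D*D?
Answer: 1726263992913/774885409921 ≈ 2.2278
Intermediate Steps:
B(n) = 3 - 2*n (B(n) = 3 - (n + n) = 3 - 2*n)
F(D) = D²
(429 + 513)²/F(-631) + B(-864)/(-1946161) = (429 + 513)²/((-631)²) + (3 - 2*(-864))/(-1946161) = 942²/398161 + (3 + 1728)*(-1/1946161) = 887364*(1/398161) + 1731*(-1/1946161) = 887364/398161 - 1731/1946161 = 1726263992913/774885409921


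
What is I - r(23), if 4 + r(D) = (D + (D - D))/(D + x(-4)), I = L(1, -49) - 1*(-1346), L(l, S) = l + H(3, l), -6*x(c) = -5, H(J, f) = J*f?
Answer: 193484/143 ≈ 1353.0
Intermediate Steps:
x(c) = 5/6 (x(c) = -1/6*(-5) = 5/6)
L(l, S) = 4*l (L(l, S) = l + 3*l = 4*l)
I = 1350 (I = 4*1 - 1*(-1346) = 4 + 1346 = 1350)
r(D) = -4 + D/(5/6 + D) (r(D) = -4 + (D + (D - D))/(D + 5/6) = -4 + (D + 0)/(5/6 + D) = -4 + D/(5/6 + D))
I - r(23) = 1350 - 2*(-10 - 9*23)/(5 + 6*23) = 1350 - 2*(-10 - 207)/(5 + 138) = 1350 - 2*(-217)/143 = 1350 - 1*(-434/143) = 1350 + 434/143 = 193484/143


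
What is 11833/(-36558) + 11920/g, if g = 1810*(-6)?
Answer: -9404629/6616998 ≈ -1.4213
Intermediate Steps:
g = -10860
11833/(-36558) + 11920/g = 11833/(-36558) + 11920/(-10860) = 11833*(-1/36558) + 11920*(-1/10860) = -11833/36558 - 596/543 = -9404629/6616998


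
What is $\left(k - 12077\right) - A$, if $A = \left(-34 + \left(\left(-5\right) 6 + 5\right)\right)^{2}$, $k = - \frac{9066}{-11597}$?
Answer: $- \frac{180417060}{11597} \approx -15557.0$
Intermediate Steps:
$k = \frac{9066}{11597}$ ($k = \left(-9066\right) \left(- \frac{1}{11597}\right) = \frac{9066}{11597} \approx 0.78175$)
$A = 3481$ ($A = \left(-34 + \left(-30 + 5\right)\right)^{2} = \left(-34 - 25\right)^{2} = \left(-59\right)^{2} = 3481$)
$\left(k - 12077\right) - A = \left(\frac{9066}{11597} - 12077\right) - 3481 = - \frac{140047903}{11597} - 3481 = - \frac{180417060}{11597}$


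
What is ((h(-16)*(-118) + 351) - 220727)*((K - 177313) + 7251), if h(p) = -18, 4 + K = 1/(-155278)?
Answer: 2881745756092974/77639 ≈ 3.7117e+10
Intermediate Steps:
K = -621113/155278 (K = -4 + 1/(-155278) = -4 - 1/155278 = -621113/155278 ≈ -4.0000)
((h(-16)*(-118) + 351) - 220727)*((K - 177313) + 7251) = ((-18*(-118) + 351) - 220727)*((-621113/155278 - 177313) + 7251) = ((2124 + 351) - 220727)*(-27533429127/155278 + 7251) = (2475 - 220727)*(-26407508349/155278) = -218252*(-26407508349/155278) = 2881745756092974/77639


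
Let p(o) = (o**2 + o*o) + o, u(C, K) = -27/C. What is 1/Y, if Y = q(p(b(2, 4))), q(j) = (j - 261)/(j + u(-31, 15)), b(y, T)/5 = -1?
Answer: -79/372 ≈ -0.21237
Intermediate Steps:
b(y, T) = -5 (b(y, T) = 5*(-1) = -5)
p(o) = o + 2*o**2 (p(o) = (o**2 + o**2) + o = 2*o**2 + o = o + 2*o**2)
q(j) = (-261 + j)/(27/31 + j) (q(j) = (j - 261)/(j - 27/(-31)) = (-261 + j)/(j - 27*(-1/31)) = (-261 + j)/(j + 27/31) = (-261 + j)/(27/31 + j))
Y = -372/79 (Y = 31*(-261 - 5*(1 + 2*(-5)))/(27 + 31*(-5*(1 + 2*(-5)))) = 31*(-261 - 5*(1 - 10))/(27 + 31*(-5*(1 - 10))) = 31*(-261 - 5*(-9))/(27 + 31*(-5*(-9))) = 31*(-261 + 45)/(27 + 31*45) = 31*(-216)/(27 + 1395) = 31*(-216)/1422 = 31*(1/1422)*(-216) = -372/79 ≈ -4.7089)
1/Y = 1/(-372/79) = -79/372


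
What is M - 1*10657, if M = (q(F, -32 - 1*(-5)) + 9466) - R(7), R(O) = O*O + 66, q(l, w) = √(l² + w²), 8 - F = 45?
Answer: -1306 + √2098 ≈ -1260.2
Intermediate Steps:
F = -37 (F = 8 - 1*45 = 8 - 45 = -37)
R(O) = 66 + O² (R(O) = O² + 66 = 66 + O²)
M = 9351 + √2098 (M = (√((-37)² + (-32 - 1*(-5))²) + 9466) - (66 + 7²) = (√(1369 + (-32 + 5)²) + 9466) - (66 + 49) = (√(1369 + (-27)²) + 9466) - 1*115 = (√(1369 + 729) + 9466) - 115 = (√2098 + 9466) - 115 = (9466 + √2098) - 115 = 9351 + √2098 ≈ 9396.8)
M - 1*10657 = (9351 + √2098) - 1*10657 = (9351 + √2098) - 10657 = -1306 + √2098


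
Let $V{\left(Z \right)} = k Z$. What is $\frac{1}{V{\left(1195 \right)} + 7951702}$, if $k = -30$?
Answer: $\frac{1}{7915852} \approx 1.2633 \cdot 10^{-7}$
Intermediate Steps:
$V{\left(Z \right)} = - 30 Z$
$\frac{1}{V{\left(1195 \right)} + 7951702} = \frac{1}{\left(-30\right) 1195 + 7951702} = \frac{1}{-35850 + 7951702} = \frac{1}{7915852}$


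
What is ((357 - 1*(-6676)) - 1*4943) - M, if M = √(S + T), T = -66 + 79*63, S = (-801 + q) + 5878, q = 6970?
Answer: 2090 - √16958 ≈ 1959.8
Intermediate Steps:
S = 12047 (S = (-801 + 6970) + 5878 = 6169 + 5878 = 12047)
T = 4911 (T = -66 + 4977 = 4911)
M = √16958 (M = √(12047 + 4911) = √16958 ≈ 130.22)
((357 - 1*(-6676)) - 1*4943) - M = ((357 - 1*(-6676)) - 1*4943) - √16958 = ((357 + 6676) - 4943) - √16958 = (7033 - 4943) - √16958 = 2090 - √16958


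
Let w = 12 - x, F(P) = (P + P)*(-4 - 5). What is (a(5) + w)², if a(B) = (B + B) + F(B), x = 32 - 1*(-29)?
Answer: 16641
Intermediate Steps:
x = 61 (x = 32 + 29 = 61)
F(P) = -18*P (F(P) = (2*P)*(-9) = -18*P)
a(B) = -16*B (a(B) = (B + B) - 18*B = 2*B - 18*B = -16*B)
w = -49 (w = 12 - 1*61 = 12 - 61 = -49)
(a(5) + w)² = (-16*5 - 49)² = (-80 - 49)² = (-129)² = 16641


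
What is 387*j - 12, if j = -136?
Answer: -52644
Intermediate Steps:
387*j - 12 = 387*(-136) - 12 = -52632 - 12 = -52644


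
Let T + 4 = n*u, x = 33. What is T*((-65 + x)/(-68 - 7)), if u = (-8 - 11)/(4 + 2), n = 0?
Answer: -128/75 ≈ -1.7067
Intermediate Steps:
u = -19/6 ≈ -3.1667
T = -4 (T = -4 + 0*(-19/6) = -4 + 0 = -4)
T*((-65 + x)/(-68 - 7)) = -4*(-65 + 33)/(-68 - 7) = -(-128)/(-75) = -(-128)*(-1)/75 = -4*32/75 = -128/75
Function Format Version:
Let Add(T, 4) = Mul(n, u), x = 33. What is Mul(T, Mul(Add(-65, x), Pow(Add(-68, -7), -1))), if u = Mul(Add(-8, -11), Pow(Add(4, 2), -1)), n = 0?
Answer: Rational(-128, 75) ≈ -1.7067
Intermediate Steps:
u = Rational(-19, 6) (u = Mul(-19, Pow(6, -1)) = Mul(-19, Rational(1, 6)) = Rational(-19, 6) ≈ -3.1667)
T = -4 (T = Add(-4, Mul(0, Rational(-19, 6))) = Add(-4, 0) = -4)
Mul(T, Mul(Add(-65, x), Pow(Add(-68, -7), -1))) = Mul(-4, Mul(Add(-65, 33), Pow(Add(-68, -7), -1))) = Mul(-4, Mul(-32, Pow(-75, -1))) = Mul(-4, Mul(-32, Rational(-1, 75))) = Mul(-4, Rational(32, 75)) = Rational(-128, 75)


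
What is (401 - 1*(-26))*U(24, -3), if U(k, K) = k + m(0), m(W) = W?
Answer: 10248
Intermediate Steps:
U(k, K) = k (U(k, K) = k + 0 = k)
(401 - 1*(-26))*U(24, -3) = (401 - 1*(-26))*24 = (401 + 26)*24 = 427*24 = 10248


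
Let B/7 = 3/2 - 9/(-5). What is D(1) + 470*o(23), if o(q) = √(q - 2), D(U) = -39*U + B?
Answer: -159/10 + 470*√21 ≈ 2137.9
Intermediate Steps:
B = 231/10 (B = 7*(3/2 - 9/(-5)) = 7*(3*(½) - 9*(-⅕)) = 7*(3/2 + 9/5) = 7*(33/10) = 231/10 ≈ 23.100)
D(U) = 231/10 - 39*U (D(U) = -39*U + 231/10 = 231/10 - 39*U)
o(q) = √(-2 + q)
D(1) + 470*o(23) = (231/10 - 39*1) + 470*√(-2 + 23) = (231/10 - 39) + 470*√21 = -159/10 + 470*√21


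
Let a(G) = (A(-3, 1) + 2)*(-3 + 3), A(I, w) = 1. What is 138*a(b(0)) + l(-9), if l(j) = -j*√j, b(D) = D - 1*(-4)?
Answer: 27*I ≈ 27.0*I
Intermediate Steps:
b(D) = 4 + D (b(D) = D + 4 = 4 + D)
l(j) = -j^(3/2)
a(G) = 0 (a(G) = (1 + 2)*(-3 + 3) = 3*0 = 0)
138*a(b(0)) + l(-9) = 138*0 - (-9)^(3/2) = 0 - (-27)*I = 0 + 27*I = 27*I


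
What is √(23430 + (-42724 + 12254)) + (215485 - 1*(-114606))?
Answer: 330091 + 8*I*√110 ≈ 3.3009e+5 + 83.905*I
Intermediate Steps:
√(23430 + (-42724 + 12254)) + (215485 - 1*(-114606)) = √(23430 - 30470) + (215485 + 114606) = √(-7040) + 330091 = 8*I*√110 + 330091 = 330091 + 8*I*√110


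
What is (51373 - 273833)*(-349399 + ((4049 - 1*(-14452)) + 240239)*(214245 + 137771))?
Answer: -20261716962304860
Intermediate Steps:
(51373 - 273833)*(-349399 + ((4049 - 1*(-14452)) + 240239)*(214245 + 137771)) = -222460*(-349399 + ((4049 + 14452) + 240239)*352016) = -222460*(-349399 + (18501 + 240239)*352016) = -222460*(-349399 + 258740*352016) = -222460*(-349399 + 91080619840) = -222460*91080270441 = -20261716962304860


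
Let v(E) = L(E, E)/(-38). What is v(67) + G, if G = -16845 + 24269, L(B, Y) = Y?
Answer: 282045/38 ≈ 7422.2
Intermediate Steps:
v(E) = -E/38 (v(E) = E/(-38) = E*(-1/38) = -E/38)
G = 7424
v(67) + G = -1/38*67 + 7424 = -67/38 + 7424 = 282045/38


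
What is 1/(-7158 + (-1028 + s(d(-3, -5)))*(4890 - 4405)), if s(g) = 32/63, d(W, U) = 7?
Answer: -63/31845974 ≈ -1.9783e-6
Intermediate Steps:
s(g) = 32/63 (s(g) = 32*(1/63) = 32/63)
1/(-7158 + (-1028 + s(d(-3, -5)))*(4890 - 4405)) = 1/(-7158 + (-1028 + 32/63)*(4890 - 4405)) = 1/(-7158 - 64732/63*485) = 1/(-7158 - 31395020/63) = 1/(-31845974/63) = -63/31845974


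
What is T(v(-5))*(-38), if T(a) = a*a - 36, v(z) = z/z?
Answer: 1330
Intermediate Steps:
v(z) = 1
T(a) = -36 + a² (T(a) = a² - 36 = -36 + a²)
T(v(-5))*(-38) = (-36 + 1²)*(-38) = (-36 + 1)*(-38) = -35*(-38) = 1330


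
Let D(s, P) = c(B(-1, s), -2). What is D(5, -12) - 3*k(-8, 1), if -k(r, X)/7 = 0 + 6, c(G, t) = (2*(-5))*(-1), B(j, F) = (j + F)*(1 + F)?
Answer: 136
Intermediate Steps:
B(j, F) = (1 + F)*(F + j) (B(j, F) = (F + j)*(1 + F) = (1 + F)*(F + j))
c(G, t) = 10 (c(G, t) = -10*(-1) = 10)
k(r, X) = -42 (k(r, X) = -7*(0 + 6) = -7*6 = -42)
D(s, P) = 10
D(5, -12) - 3*k(-8, 1) = 10 - 3*(-42) = 10 + 126 = 136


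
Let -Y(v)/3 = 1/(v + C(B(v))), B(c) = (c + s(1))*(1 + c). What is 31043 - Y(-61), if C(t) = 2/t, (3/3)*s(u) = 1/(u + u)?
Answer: 3436889257/110714 ≈ 31043.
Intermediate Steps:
s(u) = 1/(2*u) (s(u) = 1/(u + u) = 1/(2*u))
B(c) = (1 + c)*(½ + c) (B(c) = (c + (½)/1)*(1 + c) = (c + (½)*1)*(1 + c) = (c + ½)*(1 + c) = (½ + c)*(1 + c) = (1 + c)*(½ + c))
Y(v) = -3/(v + 2/(½ + v² + 3*v/2))
31043 - Y(-61) = 31043 - 3*(-1 - 3*(-61) - 2*(-61)²)/(4 - 61*(1 + 2*(-61)² + 3*(-61))) = 31043 - 3*(-1 + 183 - 2*3721)/(4 - 61*(1 + 2*3721 - 183)) = 31043 - 3*(-1 + 183 - 7442)/(4 - 61*(1 + 7442 - 183)) = 31043 - 3*(-7260)/(4 - 61*7260) = 31043 - 3*(-7260)/(4 - 442860) = 31043 - 3*(-7260)/(-442856) = 31043 - 3*(-1)*(-7260)/442856 = 31043 - 1*5445/110714 = 31043 - 5445/110714 = 3436889257/110714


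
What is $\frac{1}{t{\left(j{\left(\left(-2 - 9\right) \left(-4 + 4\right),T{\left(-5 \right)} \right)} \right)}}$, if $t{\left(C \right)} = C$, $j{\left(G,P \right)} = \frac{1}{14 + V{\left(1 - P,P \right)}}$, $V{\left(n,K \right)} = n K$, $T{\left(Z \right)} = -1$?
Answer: $12$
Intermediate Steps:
$V{\left(n,K \right)} = K n$
$j{\left(G,P \right)} = \frac{1}{14 + P \left(1 - P\right)}$
$\frac{1}{t{\left(j{\left(\left(-2 - 9\right) \left(-4 + 4\right),T{\left(-5 \right)} \right)} \right)}} = \frac{1}{\left(-1\right) \frac{1}{-14 - \left(-1 - 1\right)}} = \frac{1}{\left(-1\right) \frac{1}{-14 - -2}} = \frac{1}{\left(-1\right) \frac{1}{-14 + 2}} = \frac{1}{\left(-1\right) \frac{1}{-12}} = \frac{1}{\left(-1\right) \left(- \frac{1}{12}\right)} = \frac{1}{\frac{1}{12}} = 12$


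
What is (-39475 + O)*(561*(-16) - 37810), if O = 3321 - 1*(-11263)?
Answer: 1164550326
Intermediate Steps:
O = 14584 (O = 3321 + 11263 = 14584)
(-39475 + O)*(561*(-16) - 37810) = (-39475 + 14584)*(561*(-16) - 37810) = -24891*(-8976 - 37810) = -24891*(-46786) = 1164550326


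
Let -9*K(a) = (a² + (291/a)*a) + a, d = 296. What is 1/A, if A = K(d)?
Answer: -3/29401 ≈ -0.00010204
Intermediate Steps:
K(a) = -97/3 - a/9 - a²/9 (K(a) = -((a² + (291/a)*a) + a)/9 = -((a² + 291) + a)/9 = -((291 + a²) + a)/9 = -(291 + a + a²)/9 = -97/3 - a/9 - a²/9)
A = -29401/3 (A = -97/3 - ⅑*296 - ⅑*296² = -97/3 - 296/9 - ⅑*87616 = -97/3 - 296/9 - 87616/9 = -29401/3 ≈ -9800.3)
1/A = 1/(-29401/3) = -3/29401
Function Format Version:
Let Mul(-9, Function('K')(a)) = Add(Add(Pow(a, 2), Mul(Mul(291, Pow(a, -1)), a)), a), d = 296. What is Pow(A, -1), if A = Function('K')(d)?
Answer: Rational(-3, 29401) ≈ -0.00010204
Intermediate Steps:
Function('K')(a) = Add(Rational(-97, 3), Mul(Rational(-1, 9), a), Mul(Rational(-1, 9), Pow(a, 2))) (Function('K')(a) = Mul(Rational(-1, 9), Add(Add(Pow(a, 2), Mul(Mul(291, Pow(a, -1)), a)), a)) = Mul(Rational(-1, 9), Add(Add(Pow(a, 2), 291), a)) = Mul(Rational(-1, 9), Add(Add(291, Pow(a, 2)), a)) = Mul(Rational(-1, 9), Add(291, a, Pow(a, 2))) = Add(Rational(-97, 3), Mul(Rational(-1, 9), a), Mul(Rational(-1, 9), Pow(a, 2))))
A = Rational(-29401, 3) (A = Add(Rational(-97, 3), Mul(Rational(-1, 9), 296), Mul(Rational(-1, 9), Pow(296, 2))) = Add(Rational(-97, 3), Rational(-296, 9), Mul(Rational(-1, 9), 87616)) = Add(Rational(-97, 3), Rational(-296, 9), Rational(-87616, 9)) = Rational(-29401, 3) ≈ -9800.3)
Pow(A, -1) = Pow(Rational(-29401, 3), -1) = Rational(-3, 29401)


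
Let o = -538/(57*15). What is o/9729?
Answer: -538/8318295 ≈ -6.4677e-5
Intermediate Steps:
o = -538/855 ≈ -0.62924
o/9729 = -538/855/9729 = -538/855*1/9729 = -538/8318295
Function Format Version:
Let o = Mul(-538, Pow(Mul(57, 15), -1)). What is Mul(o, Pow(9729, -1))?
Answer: Rational(-538, 8318295) ≈ -6.4677e-5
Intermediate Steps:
o = Rational(-538, 855) (o = Mul(-538, Pow(855, -1)) = Mul(-538, Rational(1, 855)) = Rational(-538, 855) ≈ -0.62924)
Mul(o, Pow(9729, -1)) = Mul(Rational(-538, 855), Pow(9729, -1)) = Mul(Rational(-538, 855), Rational(1, 9729)) = Rational(-538, 8318295)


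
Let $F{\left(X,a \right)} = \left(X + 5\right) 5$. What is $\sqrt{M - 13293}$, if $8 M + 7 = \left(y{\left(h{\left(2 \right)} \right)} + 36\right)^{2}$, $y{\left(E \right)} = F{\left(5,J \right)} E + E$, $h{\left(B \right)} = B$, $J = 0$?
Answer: $\frac{i \sqrt{174614}}{4} \approx 104.47 i$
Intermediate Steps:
$F{\left(X,a \right)} = 25 + 5 X$ ($F{\left(X,a \right)} = \left(5 + X\right) 5 = 25 + 5 X$)
$y{\left(E \right)} = 51 E$ ($y{\left(E \right)} = \left(25 + 5 \cdot 5\right) E + E = \left(25 + 25\right) E + E = 50 E + E = 51 E$)
$M = \frac{19037}{8}$ ($M = - \frac{7}{8} + \frac{\left(51 \cdot 2 + 36\right)^{2}}{8} = - \frac{7}{8} + \frac{\left(102 + 36\right)^{2}}{8} = - \frac{7}{8} + \frac{138^{2}}{8} = - \frac{7}{8} + \frac{1}{8} \cdot 19044 = - \frac{7}{8} + \frac{4761}{2} = \frac{19037}{8} \approx 2379.6$)
$\sqrt{M - 13293} = \sqrt{\frac{19037}{8} - 13293} = \sqrt{- \frac{87307}{8}} = \frac{i \sqrt{174614}}{4}$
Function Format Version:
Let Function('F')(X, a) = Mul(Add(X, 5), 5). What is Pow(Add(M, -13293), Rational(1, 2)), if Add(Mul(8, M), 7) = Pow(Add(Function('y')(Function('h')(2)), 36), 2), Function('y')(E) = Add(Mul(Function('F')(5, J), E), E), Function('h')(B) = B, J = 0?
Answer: Mul(Rational(1, 4), I, Pow(174614, Rational(1, 2))) ≈ Mul(104.47, I)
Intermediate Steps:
Function('F')(X, a) = Add(25, Mul(5, X)) (Function('F')(X, a) = Mul(Add(5, X), 5) = Add(25, Mul(5, X)))
Function('y')(E) = Mul(51, E) (Function('y')(E) = Add(Mul(Add(25, Mul(5, 5)), E), E) = Add(Mul(Add(25, 25), E), E) = Add(Mul(50, E), E) = Mul(51, E))
M = Rational(19037, 8) (M = Add(Rational(-7, 8), Mul(Rational(1, 8), Pow(Add(Mul(51, 2), 36), 2))) = Add(Rational(-7, 8), Mul(Rational(1, 8), Pow(Add(102, 36), 2))) = Add(Rational(-7, 8), Mul(Rational(1, 8), Pow(138, 2))) = Add(Rational(-7, 8), Mul(Rational(1, 8), 19044)) = Add(Rational(-7, 8), Rational(4761, 2)) = Rational(19037, 8) ≈ 2379.6)
Pow(Add(M, -13293), Rational(1, 2)) = Pow(Add(Rational(19037, 8), -13293), Rational(1, 2)) = Pow(Rational(-87307, 8), Rational(1, 2)) = Mul(Rational(1, 4), I, Pow(174614, Rational(1, 2)))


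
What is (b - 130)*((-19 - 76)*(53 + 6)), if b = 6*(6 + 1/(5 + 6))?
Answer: 5761940/11 ≈ 5.2381e+5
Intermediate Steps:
b = 402/11 (b = 6*(6 + 1/11) = 6*(67/11) = 402/11 ≈ 36.545)
(b - 130)*((-19 - 76)*(53 + 6)) = (402/11 - 130)*((-19 - 76)*(53 + 6)) = -(-97660)*59/11 = -1028/11*(-5605) = 5761940/11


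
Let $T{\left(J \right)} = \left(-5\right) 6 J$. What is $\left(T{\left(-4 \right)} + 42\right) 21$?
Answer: $3402$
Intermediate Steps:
$T{\left(J \right)} = - 30 J$
$\left(T{\left(-4 \right)} + 42\right) 21 = \left(\left(-30\right) \left(-4\right) + 42\right) 21 = \left(120 + 42\right) 21 = 162 \cdot 21 = 3402$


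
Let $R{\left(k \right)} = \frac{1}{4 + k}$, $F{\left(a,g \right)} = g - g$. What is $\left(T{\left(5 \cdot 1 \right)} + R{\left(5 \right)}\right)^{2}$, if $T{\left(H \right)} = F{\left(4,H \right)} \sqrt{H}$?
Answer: $\frac{1}{81} \approx 0.012346$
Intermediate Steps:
$F{\left(a,g \right)} = 0$
$T{\left(H \right)} = 0$ ($T{\left(H \right)} = 0 \sqrt{H} = 0$)
$\left(T{\left(5 \cdot 1 \right)} + R{\left(5 \right)}\right)^{2} = \left(0 + \frac{1}{4 + 5}\right)^{2} = \left(0 + \frac{1}{9}\right)^{2} = \left(\frac{1}{9}\right)^{2} = \frac{1}{81}$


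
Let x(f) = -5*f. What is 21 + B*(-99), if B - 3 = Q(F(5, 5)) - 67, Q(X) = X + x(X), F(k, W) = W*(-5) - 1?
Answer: -3939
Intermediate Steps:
F(k, W) = -1 - 5*W (F(k, W) = -5*W - 1 = -1 - 5*W)
Q(X) = -4*X (Q(X) = X - 5*X = -4*X)
B = 40 (B = 3 + (-4*(-1 - 5*5) - 67) = 3 + (-4*(-1 - 25) - 67) = 3 + (-4*(-26) - 67) = 3 + (104 - 67) = 3 + 37 = 40)
21 + B*(-99) = 21 + 40*(-99) = 21 - 3960 = -3939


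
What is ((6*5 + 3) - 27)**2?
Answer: 36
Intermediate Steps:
((6*5 + 3) - 27)**2 = ((30 + 3) - 27)**2 = (33 - 27)**2 = 6**2 = 36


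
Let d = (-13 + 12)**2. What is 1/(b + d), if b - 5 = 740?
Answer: 1/746 ≈ 0.0013405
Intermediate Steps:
b = 745 (b = 5 + 740 = 745)
d = 1 (d = (-1)**2 = 1)
1/(b + d) = 1/(745 + 1) = 1/746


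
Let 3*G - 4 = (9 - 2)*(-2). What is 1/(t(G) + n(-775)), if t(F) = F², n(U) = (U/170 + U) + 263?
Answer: -306/154667 ≈ -0.0019784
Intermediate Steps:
G = -10/3 (G = 4/3 + ((9 - 2)*(-2))/3 = 4/3 + (7*(-2))/3 = 4/3 + (⅓)*(-14) = 4/3 - 14/3 = -10/3 ≈ -3.3333)
n(U) = 263 + 171*U/170 (n(U) = (U*(1/170) + U) + 263 = (U/170 + U) + 263 = 171*U/170 + 263 = 263 + 171*U/170)
1/(t(G) + n(-775)) = 1/((-10/3)² + (263 + (171/170)*(-775))) = 1/(100/9 + (263 - 26505/34)) = 1/(100/9 - 17563/34) = 1/(-154667/306) = -306/154667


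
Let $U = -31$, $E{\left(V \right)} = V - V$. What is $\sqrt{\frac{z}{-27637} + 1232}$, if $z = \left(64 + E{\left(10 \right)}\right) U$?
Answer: $\frac{4 \sqrt{58816317201}}{27637} \approx 35.101$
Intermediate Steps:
$E{\left(V \right)} = 0$
$z = -1984$ ($z = \left(64 + 0\right) \left(-31\right) = 64 \left(-31\right) = -1984$)
$\sqrt{\frac{z}{-27637} + 1232} = \sqrt{- \frac{1984}{-27637} + 1232} = \sqrt{\left(-1984\right) \left(- \frac{1}{27637}\right) + 1232} = \sqrt{\frac{1984}{27637} + 1232} = \sqrt{\frac{34050768}{27637}} = \frac{4 \sqrt{58816317201}}{27637}$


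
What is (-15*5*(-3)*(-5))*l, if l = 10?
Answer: -11250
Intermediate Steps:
(-15*5*(-3)*(-5))*l = -15*5*(-3)*(-5)*10 = -(-225)*(-5)*10 = -15*75*10 = -1125*10 = -11250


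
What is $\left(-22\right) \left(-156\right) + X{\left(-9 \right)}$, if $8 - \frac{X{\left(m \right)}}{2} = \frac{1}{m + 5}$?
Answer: $\frac{6897}{2} \approx 3448.5$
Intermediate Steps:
$X{\left(m \right)} = 16 - \frac{2}{5 + m}$ ($X{\left(m \right)} = 16 - \frac{2}{m + 5} = 16 - \frac{2}{5 + m}$)
$\left(-22\right) \left(-156\right) + X{\left(-9 \right)} = \left(-22\right) \left(-156\right) + \frac{2 \left(39 + 8 \left(-9\right)\right)}{5 - 9} = 3432 + \frac{2 \left(39 - 72\right)}{-4} = 3432 + 2 \left(- \frac{1}{4}\right) \left(-33\right) = 3432 + \frac{33}{2} = \frac{6897}{2}$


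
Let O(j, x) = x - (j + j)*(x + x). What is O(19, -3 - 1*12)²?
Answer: 1265625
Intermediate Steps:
O(j, x) = x - 4*j*x (O(j, x) = x - 2*j*2*x = x - 4*j*x)
O(19, -3 - 1*12)² = ((-3 - 1*12)*(1 - 4*19))² = ((-3 - 12)*(1 - 76))² = (-15*(-75))² = 1125² = 1265625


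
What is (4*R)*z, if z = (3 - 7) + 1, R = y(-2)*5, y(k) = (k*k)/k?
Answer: 120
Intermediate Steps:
y(k) = k (y(k) = k**2/k = k)
R = -10 (R = -2*5 = -10)
z = -3 (z = -4 + 1 = -3)
(4*R)*z = (4*(-10))*(-3) = -40*(-3) = 120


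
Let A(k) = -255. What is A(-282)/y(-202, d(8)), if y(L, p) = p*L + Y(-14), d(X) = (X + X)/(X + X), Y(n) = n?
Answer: 85/72 ≈ 1.1806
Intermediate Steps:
d(X) = 1 (d(X) = (2*X)/((2*X)) = (2*X)*(1/(2*X)) = 1)
y(L, p) = -14 + L*p (y(L, p) = p*L - 14 = L*p - 14 = -14 + L*p)
A(-282)/y(-202, d(8)) = -255/(-14 - 202*1) = -255/(-14 - 202) = -255/(-216) = -255*(-1/216) = 85/72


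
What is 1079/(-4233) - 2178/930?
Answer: -20528/7905 ≈ -2.5968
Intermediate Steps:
1079/(-4233) - 2178/930 = 1079*(-1/4233) - 2178*1/930 = -13/51 - 363/155 = -20528/7905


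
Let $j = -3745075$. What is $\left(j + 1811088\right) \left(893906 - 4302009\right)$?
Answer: $6591226896661$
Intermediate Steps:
$\left(j + 1811088\right) \left(893906 - 4302009\right) = \left(-3745075 + 1811088\right) \left(893906 - 4302009\right) = \left(-1933987\right) \left(-3408103\right) = 6591226896661$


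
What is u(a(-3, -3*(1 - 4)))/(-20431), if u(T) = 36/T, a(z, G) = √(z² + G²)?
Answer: -6*√10/102155 ≈ -0.00018573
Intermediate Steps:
a(z, G) = √(G² + z²)
u(a(-3, -3*(1 - 4)))/(-20431) = (36/(√((-3*(1 - 4))² + (-3)²)))/(-20431) = (36/(√((-3*(-3))² + 9)))*(-1/20431) = (36/(√(9² + 9)))*(-1/20431) = (36/(√(81 + 9)))*(-1/20431) = (36/(√90))*(-1/20431) = (36/((3*√10)))*(-1/20431) = (36*(√10/30))*(-1/20431) = (6*√10/5)*(-1/20431) = -6*√10/102155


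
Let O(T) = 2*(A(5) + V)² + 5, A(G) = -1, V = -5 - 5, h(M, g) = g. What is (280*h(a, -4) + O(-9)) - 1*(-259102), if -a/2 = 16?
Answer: 258229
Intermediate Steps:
a = -32 (a = -2*16 = -32)
V = -10
O(T) = 247 (O(T) = 2*(-1 - 10)² + 5 = 2*(-11)² + 5 = 2*121 + 5 = 242 + 5 = 247)
(280*h(a, -4) + O(-9)) - 1*(-259102) = (280*(-4) + 247) - 1*(-259102) = (-1120 + 247) + 259102 = -873 + 259102 = 258229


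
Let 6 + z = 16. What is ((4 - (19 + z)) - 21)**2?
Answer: 2116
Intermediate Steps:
z = 10 (z = -6 + 16 = 10)
((4 - (19 + z)) - 21)**2 = ((4 - (19 + 10)) - 21)**2 = ((4 - 1*29) - 21)**2 = ((4 - 29) - 21)**2 = (-25 - 21)**2 = (-46)**2 = 2116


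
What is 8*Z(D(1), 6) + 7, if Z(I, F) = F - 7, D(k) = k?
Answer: -1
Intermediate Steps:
Z(I, F) = -7 + F
8*Z(D(1), 6) + 7 = 8*(-7 + 6) + 7 = 8*(-1) + 7 = -8 + 7 = -1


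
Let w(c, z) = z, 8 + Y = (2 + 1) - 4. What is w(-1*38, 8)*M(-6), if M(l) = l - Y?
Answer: 24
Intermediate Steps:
Y = -9 (Y = -8 + ((2 + 1) - 4) = -8 + (3 - 4) = -8 - 1 = -9)
M(l) = 9 + l (M(l) = l - 1*(-9) = l + 9 = 9 + l)
w(-1*38, 8)*M(-6) = 8*(9 - 6) = 8*3 = 24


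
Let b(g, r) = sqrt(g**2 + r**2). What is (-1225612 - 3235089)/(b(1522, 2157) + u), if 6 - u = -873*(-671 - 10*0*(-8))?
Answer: 2612976049677/343127724596 + 4460701*sqrt(6969133)/343127724596 ≈ 7.6495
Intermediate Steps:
u = -585777 (u = 6 - (-873)*(-671 - 10*0*(-8)) = 6 - (-873)*(-671 + 0*(-8)) = 6 - (-873)*(-671 + 0) = 6 - (-873)*(-671) = 6 - 1*585783 = 6 - 585783 = -585777)
(-1225612 - 3235089)/(b(1522, 2157) + u) = (-1225612 - 3235089)/(sqrt(1522**2 + 2157**2) - 585777) = -4460701/(sqrt(2316484 + 4652649) - 585777) = -4460701/(sqrt(6969133) - 585777) = -4460701/(-585777 + sqrt(6969133))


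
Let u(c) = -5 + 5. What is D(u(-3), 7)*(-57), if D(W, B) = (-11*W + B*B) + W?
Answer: -2793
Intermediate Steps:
u(c) = 0
D(W, B) = B**2 - 10*W (D(W, B) = (-11*W + B**2) + W = (B**2 - 11*W) + W = B**2 - 10*W)
D(u(-3), 7)*(-57) = (7**2 - 10*0)*(-57) = (49 + 0)*(-57) = 49*(-57) = -2793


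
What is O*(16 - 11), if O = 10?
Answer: 50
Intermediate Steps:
O*(16 - 11) = 10*(16 - 11) = 10*5 = 50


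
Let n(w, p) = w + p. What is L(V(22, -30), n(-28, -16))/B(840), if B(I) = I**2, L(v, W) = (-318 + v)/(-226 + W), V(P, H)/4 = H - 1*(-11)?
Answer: 197/95256000 ≈ 2.0681e-6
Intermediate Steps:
n(w, p) = p + w
V(P, H) = 44 + 4*H (V(P, H) = 4*(H - 1*(-11)) = 4*(H + 11) = 4*(11 + H) = 44 + 4*H)
L(v, W) = (-318 + v)/(-226 + W)
L(V(22, -30), n(-28, -16))/B(840) = ((-318 + (44 + 4*(-30)))/(-226 + (-16 - 28)))/(840**2) = ((-318 + (44 - 120))/(-226 - 44))/705600 = ((-318 - 76)/(-270))*(1/705600) = -1/270*(-394)*(1/705600) = (197/135)*(1/705600) = 197/95256000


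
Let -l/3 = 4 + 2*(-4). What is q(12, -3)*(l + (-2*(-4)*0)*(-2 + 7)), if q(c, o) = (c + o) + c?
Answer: 252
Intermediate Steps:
q(c, o) = o + 2*c
l = 12 (l = -3*(4 + 2*(-4)) = -3*(4 - 8) = -3*(-4) = 12)
q(12, -3)*(l + (-2*(-4)*0)*(-2 + 7)) = (-3 + 2*12)*(12 + (-2*(-4)*0)*(-2 + 7)) = (-3 + 24)*(12 + (8*0)*5) = 21*(12 + 0*5) = 21*(12 + 0) = 21*12 = 252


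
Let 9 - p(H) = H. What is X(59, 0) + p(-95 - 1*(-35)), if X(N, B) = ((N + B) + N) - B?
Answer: 187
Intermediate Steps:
p(H) = 9 - H
X(N, B) = 2*N (X(N, B) = ((B + N) + N) - B = (B + 2*N) - B = 2*N)
X(59, 0) + p(-95 - 1*(-35)) = 2*59 + (9 - (-95 - 1*(-35))) = 118 + (9 - (-95 + 35)) = 118 + (9 - 1*(-60)) = 118 + (9 + 60) = 118 + 69 = 187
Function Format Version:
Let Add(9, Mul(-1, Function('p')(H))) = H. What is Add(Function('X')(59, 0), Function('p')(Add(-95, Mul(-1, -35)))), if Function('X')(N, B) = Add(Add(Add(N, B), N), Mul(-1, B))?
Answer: 187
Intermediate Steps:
Function('p')(H) = Add(9, Mul(-1, H))
Function('X')(N, B) = Mul(2, N) (Function('X')(N, B) = Add(Add(Add(B, N), N), Mul(-1, B)) = Add(Add(B, Mul(2, N)), Mul(-1, B)) = Mul(2, N))
Add(Function('X')(59, 0), Function('p')(Add(-95, Mul(-1, -35)))) = Add(Mul(2, 59), Add(9, Mul(-1, Add(-95, Mul(-1, -35))))) = Add(118, Add(9, Mul(-1, Add(-95, 35)))) = Add(118, Add(9, Mul(-1, -60))) = Add(118, Add(9, 60)) = Add(118, 69) = 187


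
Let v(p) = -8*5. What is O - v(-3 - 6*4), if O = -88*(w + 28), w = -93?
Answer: 5760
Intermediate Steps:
O = 5720 (O = -88*(-93 + 28) = -88*(-65) = 5720)
v(p) = -40
O - v(-3 - 6*4) = 5720 - 1*(-40) = 5720 + 40 = 5760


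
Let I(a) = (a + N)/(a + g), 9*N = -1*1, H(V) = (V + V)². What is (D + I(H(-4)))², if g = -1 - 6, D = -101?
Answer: 2625332644/263169 ≈ 9975.8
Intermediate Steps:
H(V) = 4*V² (H(V) = (2*V)² = 4*V²)
N = -⅑ (N = (-1*1)/9 = (⅑)*(-1) = -⅑ ≈ -0.11111)
g = -7
I(a) = (-⅑ + a)/(-7 + a) (I(a) = (a - ⅑)/(a - 7) = (-⅑ + a)/(-7 + a))
(D + I(H(-4)))² = (-101 + (-⅑ + 4*(-4)²)/(-7 + 4*(-4)²))² = (-101 + (-⅑ + 4*16)/(-7 + 4*16))² = (-101 + (-⅑ + 64)/(-7 + 64))² = (-101 + (575/9)/57)² = (-101 + (1/57)*(575/9))² = (-101 + 575/513)² = (-51238/513)² = 2625332644/263169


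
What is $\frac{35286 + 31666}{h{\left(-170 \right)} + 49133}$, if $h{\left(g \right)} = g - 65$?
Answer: $\frac{33476}{24449} \approx 1.3692$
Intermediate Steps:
$h{\left(g \right)} = -65 + g$
$\frac{35286 + 31666}{h{\left(-170 \right)} + 49133} = \frac{35286 + 31666}{\left(-65 - 170\right) + 49133} = \frac{66952}{-235 + 49133} = \frac{66952}{48898} = 66952 \cdot \frac{1}{48898} = \frac{33476}{24449}$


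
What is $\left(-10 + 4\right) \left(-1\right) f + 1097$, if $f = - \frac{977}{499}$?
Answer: $\frac{541541}{499} \approx 1085.3$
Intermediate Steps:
$f = - \frac{977}{499}$ ($f = \left(-977\right) \frac{1}{499} = - \frac{977}{499} \approx -1.9579$)
$\left(-10 + 4\right) \left(-1\right) f + 1097 = \left(-10 + 4\right) \left(-1\right) \left(- \frac{977}{499}\right) + 1097 = \left(-6\right) \left(-1\right) \left(- \frac{977}{499}\right) + 1097 = 6 \left(- \frac{977}{499}\right) + 1097 = - \frac{5862}{499} + 1097 = \frac{541541}{499}$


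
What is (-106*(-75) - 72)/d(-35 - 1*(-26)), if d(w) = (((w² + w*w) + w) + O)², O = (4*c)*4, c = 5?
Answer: 7878/54289 ≈ 0.14511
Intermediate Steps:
O = 80 (O = (4*5)*4 = 20*4 = 80)
d(w) = (80 + w + 2*w²)² (d(w) = (((w² + w*w) + w) + 80)² = (((w² + w²) + w) + 80)² = ((2*w² + w) + 80)² = ((w + 2*w²) + 80)² = (80 + w + 2*w²)²)
(-106*(-75) - 72)/d(-35 - 1*(-26)) = (-106*(-75) - 72)/((80 + (-35 - 1*(-26)) + 2*(-35 - 1*(-26))²)²) = (7950 - 72)/((80 + (-35 + 26) + 2*(-35 + 26)²)²) = 7878/((80 - 9 + 2*(-9)²)²) = 7878/((80 - 9 + 2*81)²) = 7878/((80 - 9 + 162)²) = 7878/(233²) = 7878/54289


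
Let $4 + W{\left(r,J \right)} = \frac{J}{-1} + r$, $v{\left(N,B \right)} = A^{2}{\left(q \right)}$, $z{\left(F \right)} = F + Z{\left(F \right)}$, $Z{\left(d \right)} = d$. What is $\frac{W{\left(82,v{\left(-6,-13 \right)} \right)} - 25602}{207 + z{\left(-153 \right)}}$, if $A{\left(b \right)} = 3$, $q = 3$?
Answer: $\frac{2837}{11} \approx 257.91$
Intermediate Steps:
$z{\left(F \right)} = 2 F$ ($z{\left(F \right)} = F + F = 2 F$)
$v{\left(N,B \right)} = 9$ ($v{\left(N,B \right)} = 3^{2} = 9$)
$W{\left(r,J \right)} = -4 + r - J$ ($W{\left(r,J \right)} = -4 + \left(\frac{J}{-1} + r\right) = -4 + \left(J \left(-1\right) + r\right) = -4 - \left(J - r\right) = -4 + r - J$)
$\frac{W{\left(82,v{\left(-6,-13 \right)} \right)} - 25602}{207 + z{\left(-153 \right)}} = \frac{\left(-4 + 82 - 9\right) - 25602}{207 + 2 \left(-153\right)} = \frac{\left(-4 + 82 - 9\right) - 25602}{207 - 306} = \frac{69 - 25602}{-99} = \left(-25533\right) \left(- \frac{1}{99}\right) = \frac{2837}{11}$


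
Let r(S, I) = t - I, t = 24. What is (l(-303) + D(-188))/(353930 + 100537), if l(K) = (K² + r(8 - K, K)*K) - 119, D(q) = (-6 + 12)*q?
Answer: -8519/454467 ≈ -0.018745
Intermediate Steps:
r(S, I) = 24 - I
D(q) = 6*q
l(K) = -119 + K² + K*(24 - K) (l(K) = (K² + (24 - K)*K) - 119 = (K² + K*(24 - K)) - 119 = -119 + K² + K*(24 - K))
(l(-303) + D(-188))/(353930 + 100537) = ((-119 + 24*(-303)) + 6*(-188))/(353930 + 100537) = ((-119 - 7272) - 1128)/454467 = (-7391 - 1128)*(1/454467) = -8519*1/454467 = -8519/454467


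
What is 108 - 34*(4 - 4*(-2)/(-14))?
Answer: -60/7 ≈ -8.5714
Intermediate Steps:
108 - 34*(4 - 4*(-2)/(-14)) = 108 - 34*(4 + 8*(-1/14)) = 108 - 34*(4 - 4/7) = 108 - 34*24/7 = 108 - 816/7 = -60/7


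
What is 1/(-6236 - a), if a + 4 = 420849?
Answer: -1/427081 ≈ -2.3415e-6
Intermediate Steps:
a = 420845 (a = -4 + 420849 = 420845)
1/(-6236 - a) = 1/(-6236 - 1*420845) = 1/(-6236 - 420845) = 1/(-427081) = -1/427081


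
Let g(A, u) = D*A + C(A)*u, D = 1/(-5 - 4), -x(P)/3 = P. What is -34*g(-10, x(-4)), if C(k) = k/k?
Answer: -4012/9 ≈ -445.78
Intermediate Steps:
C(k) = 1
x(P) = -3*P
D = -⅑ (D = 1/(-9) = -⅑ ≈ -0.11111)
g(A, u) = u - A/9 (g(A, u) = -A/9 + 1*u = -A/9 + u = u - A/9)
-34*g(-10, x(-4)) = -34*(-3*(-4) - ⅑*(-10)) = -34*(12 + 10/9) = -34*118/9 = -4012/9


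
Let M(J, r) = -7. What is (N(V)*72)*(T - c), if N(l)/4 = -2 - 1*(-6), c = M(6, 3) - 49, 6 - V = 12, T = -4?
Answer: 59904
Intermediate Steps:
V = -6 (V = 6 - 1*12 = 6 - 12 = -6)
c = -56 (c = -7 - 49 = -56)
N(l) = 16 (N(l) = 4*(-2 - 1*(-6)) = 4*(-2 + 6) = 4*4 = 16)
(N(V)*72)*(T - c) = (16*72)*(-4 - 1*(-56)) = 1152*(-4 + 56) = 1152*52 = 59904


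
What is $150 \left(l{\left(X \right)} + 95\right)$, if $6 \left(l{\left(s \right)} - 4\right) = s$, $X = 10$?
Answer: $15100$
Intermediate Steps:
$l{\left(s \right)} = 4 + \frac{s}{6}$
$150 \left(l{\left(X \right)} + 95\right) = 150 \left(\left(4 + \frac{1}{6} \cdot 10\right) + 95\right) = 150 \left(\left(4 + \frac{5}{3}\right) + 95\right) = 150 \left(\frac{17}{3} + 95\right) = 150 \cdot \frac{302}{3} = 15100$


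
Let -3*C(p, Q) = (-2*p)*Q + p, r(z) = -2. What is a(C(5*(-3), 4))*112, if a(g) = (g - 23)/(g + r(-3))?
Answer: 6496/37 ≈ 175.57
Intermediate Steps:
C(p, Q) = -p/3 + 2*Q*p/3 (C(p, Q) = -((-2*p)*Q + p)/3 = -(-2*Q*p + p)/3 = -(p - 2*Q*p)/3 = -p/3 + 2*Q*p/3)
a(g) = (-23 + g)/(-2 + g) (a(g) = (g - 23)/(g - 2) = (-23 + g)/(-2 + g))
a(C(5*(-3), 4))*112 = ((-23 + (5*(-3))*(-1 + 2*4)/3)/(-2 + (5*(-3))*(-1 + 2*4)/3))*112 = ((-23 + (1/3)*(-15)*(-1 + 8))/(-2 + (1/3)*(-15)*(-1 + 8)))*112 = ((-23 + (1/3)*(-15)*7)/(-2 + (1/3)*(-15)*7))*112 = ((-23 - 35)/(-2 - 35))*112 = (-58/(-37))*112 = -1/37*(-58)*112 = (58/37)*112 = 6496/37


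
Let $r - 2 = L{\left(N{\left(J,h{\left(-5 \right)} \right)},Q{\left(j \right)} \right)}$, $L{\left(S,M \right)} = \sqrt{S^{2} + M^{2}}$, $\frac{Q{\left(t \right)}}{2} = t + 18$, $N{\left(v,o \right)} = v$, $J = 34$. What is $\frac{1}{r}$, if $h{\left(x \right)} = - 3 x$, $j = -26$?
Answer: $- \frac{1}{704} + \frac{\sqrt{353}}{704} \approx 0.025267$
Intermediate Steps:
$Q{\left(t \right)} = 36 + 2 t$ ($Q{\left(t \right)} = 2 \left(t + 18\right) = 2 \left(18 + t\right) = 36 + 2 t$)
$L{\left(S,M \right)} = \sqrt{M^{2} + S^{2}}$
$r = 2 + 2 \sqrt{353}$ ($r = 2 + \sqrt{\left(36 + 2 \left(-26\right)\right)^{2} + 34^{2}} = 2 + \sqrt{\left(36 - 52\right)^{2} + 1156} = 2 + \sqrt{\left(-16\right)^{2} + 1156} = 2 + \sqrt{256 + 1156} = 2 + \sqrt{1412} = 2 + 2 \sqrt{353} \approx 39.577$)
$\frac{1}{r} = \frac{1}{2 + 2 \sqrt{353}}$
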